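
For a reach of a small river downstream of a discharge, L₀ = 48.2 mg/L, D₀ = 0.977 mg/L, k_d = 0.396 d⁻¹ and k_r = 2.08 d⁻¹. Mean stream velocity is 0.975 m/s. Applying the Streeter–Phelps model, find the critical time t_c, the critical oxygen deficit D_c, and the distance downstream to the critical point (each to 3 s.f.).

At the critical point dD/dt = 0, so k_d L₀ e^(−k_d t) = k_r D. Substituting D(t) from the Streeter–Phelps equation and solving for t gives
t_c = ln[(k_r/k_d)(1 − D₀(k_r−k_d)/(k_d L₀))] / (k_r−k_d).
Here k_r−k_d = 1.684 d⁻¹ and 1 − D₀(k_r−k_d)/(k_d L₀) = 1 − 0.977×1.684/(0.396×48.2) = 0.9138, so
t_c = ln(5.253 × 0.9138) / 1.684 = 1.569 / 1.684 = 0.9315 d.
L(t_c) = L₀ e^(−k_d t_c) = 48.2 × 0.6915 = 33.33 mg/L, and at the critical point k_r D_c = k_d L, so D_c = (0.396/2.08) × 33.33 = 6.346 mg/L.
x_c = v t_c = 0.975 m/s × 0.9315 d × 86400 s/d = 78470 m ≈ 78.5 km.

t_c ≈ 0.931 d; D_c ≈ 6.35 mg/L; x_c ≈ 78.5 km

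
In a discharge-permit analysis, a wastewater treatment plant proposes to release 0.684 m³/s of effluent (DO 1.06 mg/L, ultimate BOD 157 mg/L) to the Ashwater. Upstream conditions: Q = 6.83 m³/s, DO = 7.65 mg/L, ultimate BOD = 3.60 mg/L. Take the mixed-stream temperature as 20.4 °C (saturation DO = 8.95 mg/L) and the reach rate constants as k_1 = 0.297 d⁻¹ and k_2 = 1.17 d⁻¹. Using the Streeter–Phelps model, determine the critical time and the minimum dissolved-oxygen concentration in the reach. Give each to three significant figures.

t_c ≈ 1.13 d; minimum DO ≈ 5.76 mg/L

Mixed DO = (6.83×7.65 + 0.684×1.06)/(6.83+0.684) = 52.97/7.514 = 7.050 mg/L.
Mixed L₀ = (6.83×3.60 + 0.684×157)/(7.514) = 132.0/7.514 = 17.56 mg/L.
Initial deficit D₀ = C_s − DO₀ = 8.95 − 7.050 = 1.900 mg/L.
t_c = (1/0.8730) ln[(1.17/0.297)(1 − 1.900×0.8730/(0.297×17.56))] = 1.145 × ln(2.687) = 1.132 d.
D_c = (0.297/1.17) × 17.56 × e^(−0.297×1.132) = 0.2538 × 17.56 × 0.7144 = 3.185 mg/L.
Minimum DO = 8.95 − 3.185 = 5.765 mg/L.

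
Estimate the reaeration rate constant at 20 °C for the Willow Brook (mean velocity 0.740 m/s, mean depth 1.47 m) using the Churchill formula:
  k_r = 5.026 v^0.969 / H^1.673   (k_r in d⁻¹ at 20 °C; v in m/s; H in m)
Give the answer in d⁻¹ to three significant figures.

k_r ≈ 1.97 d⁻¹

k_r = 5.026 × 0.740^0.969 / 1.47^1.673 = 5.026 × 0.7469 / 1.905 = 1.971 d⁻¹.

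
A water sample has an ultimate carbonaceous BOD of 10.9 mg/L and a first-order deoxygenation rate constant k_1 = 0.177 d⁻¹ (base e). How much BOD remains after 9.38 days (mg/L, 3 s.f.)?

L_t = L₀ e^(−k_1 t) = 10.9 × e^(−0.177×9.38) = 10.9 × 0.1901 = 2.072 mg/L.

L ≈ 2.07 mg/L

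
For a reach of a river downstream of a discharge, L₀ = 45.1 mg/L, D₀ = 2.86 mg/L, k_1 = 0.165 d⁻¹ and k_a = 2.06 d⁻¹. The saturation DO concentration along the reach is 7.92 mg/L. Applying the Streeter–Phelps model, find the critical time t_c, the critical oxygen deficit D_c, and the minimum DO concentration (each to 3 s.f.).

At the critical point dD/dt = 0, so k_1 L₀ e^(−k_1 t) = k_a D. Substituting D(t) from the Streeter–Phelps equation and solving for t gives
t_c = ln[(k_a/k_1)(1 − D₀(k_a−k_1)/(k_1 L₀))] / (k_a−k_1).
Here k_a−k_1 = 1.895 d⁻¹ and 1 − D₀(k_a−k_1)/(k_1 L₀) = 1 − 2.86×1.895/(0.165×45.1) = 0.2717, so
t_c = ln(12.48 × 0.2717) / 1.895 = 1.221 / 1.895 = 0.6446 d.
L(t_c) = L₀ e^(−k_1 t_c) = 45.1 × 0.8991 = 40.55 mg/L, and at the critical point k_a D_c = k_1 L, so D_c = (0.165/2.06) × 40.55 = 3.248 mg/L.
Minimum DO = C_s − D_c = 7.92 − 3.248 = 4.672 mg/L.

t_c ≈ 0.645 d; D_c ≈ 3.25 mg/L; min DO ≈ 4.67 mg/L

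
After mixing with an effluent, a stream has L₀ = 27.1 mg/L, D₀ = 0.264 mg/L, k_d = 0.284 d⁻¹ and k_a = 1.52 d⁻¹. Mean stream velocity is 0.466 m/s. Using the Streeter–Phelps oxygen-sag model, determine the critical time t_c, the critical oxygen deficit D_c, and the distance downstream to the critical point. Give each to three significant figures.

At the critical point dD/dt = 0, so k_d L₀ e^(−k_d t) = k_a D. Substituting D(t) from the Streeter–Phelps equation and solving for t gives
t_c = ln[(k_a/k_d)(1 − D₀(k_a−k_d)/(k_d L₀))] / (k_a−k_d).
Here k_a−k_d = 1.236 d⁻¹ and 1 − D₀(k_a−k_d)/(k_d L₀) = 1 − 0.264×1.236/(0.284×27.1) = 0.9576, so
t_c = ln(5.352 × 0.9576) / 1.236 = 1.634 / 1.236 = 1.322 d.
L(t_c) = L₀ e^(−k_d t_c) = 27.1 × 0.6870 = 18.62 mg/L, and at the critical point k_a D_c = k_d L, so D_c = (0.284/1.52) × 18.62 = 3.478 mg/L.
x_c = v t_c = 0.466 m/s × 1.322 d × 86400 s/d = 53230 m ≈ 53.2 km.

t_c ≈ 1.32 d; D_c ≈ 3.48 mg/L; x_c ≈ 53.2 km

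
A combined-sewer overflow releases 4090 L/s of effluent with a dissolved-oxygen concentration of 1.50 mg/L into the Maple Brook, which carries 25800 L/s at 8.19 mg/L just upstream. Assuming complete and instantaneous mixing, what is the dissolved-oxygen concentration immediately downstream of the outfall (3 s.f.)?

Flow-weighted mixing: C = (Q_r C_r + Q_w C_w)/(Q_r + Q_w)
= (25800×8.19 + 4090×1.50)/(25800 + 4090) = 217400/29890 = 7.275 mg/L.

7.27 mg/L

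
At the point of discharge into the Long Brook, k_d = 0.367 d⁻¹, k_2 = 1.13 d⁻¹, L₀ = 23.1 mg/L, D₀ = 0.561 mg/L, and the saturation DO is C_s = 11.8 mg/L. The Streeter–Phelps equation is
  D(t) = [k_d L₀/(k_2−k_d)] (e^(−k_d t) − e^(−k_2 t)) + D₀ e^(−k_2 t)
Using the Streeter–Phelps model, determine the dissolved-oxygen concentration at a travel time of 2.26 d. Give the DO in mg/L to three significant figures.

k_d L₀/(k_2−k_d) = 0.367×23.1/(1.13−0.367) = 8.478/0.7630 = 11.11 mg/L.
e^(−k_d t) = e^(−0.367×2.260) = 0.4363; e^(−k_2 t) = e^(−1.13×2.260) = 0.07779.
D = 11.11 × (0.4363 − 0.07779) + 0.561 × 0.07779 = 3.983 + 0.04364 = 4.027 mg/L.
DO = C_s − D = 11.8 − 4.027 = 7.773 mg/L.

DO ≈ 7.77 mg/L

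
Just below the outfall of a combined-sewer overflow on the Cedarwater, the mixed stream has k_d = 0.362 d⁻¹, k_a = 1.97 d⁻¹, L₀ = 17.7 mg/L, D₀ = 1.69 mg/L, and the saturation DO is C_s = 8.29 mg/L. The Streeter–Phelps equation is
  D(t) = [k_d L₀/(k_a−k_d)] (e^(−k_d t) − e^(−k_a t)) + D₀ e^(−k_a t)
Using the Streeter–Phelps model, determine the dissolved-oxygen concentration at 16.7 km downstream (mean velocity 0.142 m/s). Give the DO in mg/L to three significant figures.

DO ≈ 6.01 mg/L

Travel time t = x/v = 16.7 km / (0.142 m/s) = 16700 m / 0.142 m/s = 117600 s = 1.361 d.
k_d L₀/(k_a−k_d) = 0.362×17.7/(1.97−0.362) = 6.407/1.608 = 3.985 mg/L.
e^(−k_d t) = e^(−0.362×1.361) = 0.6109; e^(−k_a t) = e^(−1.97×1.361) = 0.06846.
D = 3.985 × (0.6109 − 0.06846) + 1.69 × 0.06846 = 2.162 + 0.1157 = 2.277 mg/L.
DO = C_s − D = 8.29 − 2.277 = 6.013 mg/L.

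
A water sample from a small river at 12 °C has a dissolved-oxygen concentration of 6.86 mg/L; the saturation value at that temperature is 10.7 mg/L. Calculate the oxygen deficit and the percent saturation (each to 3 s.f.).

D ≈ 3.84 mg/L; 64.1 % saturation

D = C_s − C = 10.7 − 6.86 = 3.84 mg/L.
% saturation = 6.86/10.7 × 100 = 64.1 %.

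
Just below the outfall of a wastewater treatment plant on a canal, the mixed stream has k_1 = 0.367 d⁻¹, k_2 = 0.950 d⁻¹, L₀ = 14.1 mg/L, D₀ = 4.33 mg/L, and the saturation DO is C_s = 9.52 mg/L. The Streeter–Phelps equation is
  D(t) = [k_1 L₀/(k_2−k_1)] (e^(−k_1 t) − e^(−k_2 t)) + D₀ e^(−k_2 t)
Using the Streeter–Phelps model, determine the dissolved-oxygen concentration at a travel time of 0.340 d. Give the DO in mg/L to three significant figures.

k_1 L₀/(k_2−k_1) = 0.367×14.1/(0.950−0.367) = 5.175/0.5830 = 8.876 mg/L.
e^(−k_1 t) = e^(−0.367×0.3400) = 0.8827; e^(−k_2 t) = e^(−0.950×0.3400) = 0.7240.
D = 8.876 × (0.8827 − 0.7240) + 4.33 × 0.7240 = 1.409 + 3.135 = 4.544 mg/L.
DO = C_s − D = 9.52 − 4.544 = 4.976 mg/L.

DO ≈ 4.98 mg/L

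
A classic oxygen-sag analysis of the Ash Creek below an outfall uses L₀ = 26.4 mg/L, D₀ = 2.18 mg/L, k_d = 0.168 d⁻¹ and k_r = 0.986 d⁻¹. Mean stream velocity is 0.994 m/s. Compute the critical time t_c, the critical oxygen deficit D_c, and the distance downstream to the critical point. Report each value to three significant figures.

At the critical point dD/dt = 0, so k_d L₀ e^(−k_d t) = k_r D. Substituting D(t) from the Streeter–Phelps equation and solving for t gives
t_c = ln[(k_r/k_d)(1 − D₀(k_r−k_d)/(k_d L₀))] / (k_r−k_d).
Here k_r−k_d = 0.8180 d⁻¹ and 1 − D₀(k_r−k_d)/(k_d L₀) = 1 − 2.18×0.8180/(0.168×26.4) = 0.5979, so
t_c = ln(5.869 × 0.5979) / 0.8180 = 1.255 / 0.8180 = 1.535 d.
L(t_c) = L₀ e^(−k_d t_c) = 26.4 × 0.7727 = 20.40 mg/L, and at the critical point k_r D_c = k_d L, so D_c = (0.168/0.986) × 20.40 = 3.476 mg/L.
x_c = v t_c = 0.994 m/s × 1.535 d × 86400 s/d = 131800 m ≈ 132 km.

t_c ≈ 1.53 d; D_c ≈ 3.48 mg/L; x_c ≈ 132 km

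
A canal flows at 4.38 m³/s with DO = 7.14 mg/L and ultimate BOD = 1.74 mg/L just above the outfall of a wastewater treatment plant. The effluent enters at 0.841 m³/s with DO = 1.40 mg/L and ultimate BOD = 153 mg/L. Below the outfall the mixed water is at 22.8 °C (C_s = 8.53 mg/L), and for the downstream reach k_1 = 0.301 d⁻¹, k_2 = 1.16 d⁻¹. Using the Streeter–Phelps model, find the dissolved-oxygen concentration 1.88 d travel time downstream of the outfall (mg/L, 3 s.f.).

DO ≈ 4.11 mg/L

Mixed DO = (4.38×7.14 + 0.841×1.40)/(4.38+0.841) = 32.45/5.221 = 6.215 mg/L.
Mixed L₀ = (4.38×1.74 + 0.841×153)/(5.221) = 136.3/5.221 = 26.10 mg/L.
Initial deficit D₀ = C_s − DO₀ = 8.53 − 6.215 = 2.315 mg/L.
D(1.88) = [0.301×26.10/(1.16−0.301)](e^(−0.301×1.88) − e^(−1.16×1.88)) + 2.315 e^(−1.16×1.88)
= 9.147 × (0.5679 − 0.1130) + 2.315 × 0.1130 = 4.423 mg/L.
DO = 8.53 − 4.423 = 4.107 mg/L.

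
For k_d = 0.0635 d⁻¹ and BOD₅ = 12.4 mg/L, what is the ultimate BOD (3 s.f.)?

L₀ ≈ 45.6 mg/L

BOD₅ = L₀(1 − e^(−5k_d)) ⇒ L₀ = BOD₅ / (1 − e^(−5×0.0635))
= 12.4 / (1 − 0.7280) = 12.4 / 0.2720 = 45.58 mg/L.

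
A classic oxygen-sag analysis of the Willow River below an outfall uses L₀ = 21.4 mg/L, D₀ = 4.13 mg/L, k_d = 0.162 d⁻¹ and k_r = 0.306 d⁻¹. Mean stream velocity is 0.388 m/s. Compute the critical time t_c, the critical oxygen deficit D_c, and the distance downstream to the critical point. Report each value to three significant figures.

t_c = [1/(k_r−k_d)] ln[(k_r/k_d)(1 − D₀(k_r−k_d)/(k_d L₀))]
= [1/(0.306−0.162)] ln[(0.306/0.162)(1 − 4.13×0.1440/(0.162×21.4))]
= (1/0.1440) ln[1.889 × 0.8285] = 6.944 × ln(1.565) = 6.944 × 0.4478 = 3.110 d.
L(t_c) = L₀ e^(−k_d t_c) = 21.4 × 0.6042 = 12.93 mg/L, and at the critical point k_r D_c = k_d L, so D_c = (0.162/0.306) × 12.93 = 6.846 mg/L.
x_c = v t_c = 0.388 m/s × 3.110 d × 86400 s/d = 104200 m ≈ 104 km.

t_c ≈ 3.11 d; D_c ≈ 6.85 mg/L; x_c ≈ 104 km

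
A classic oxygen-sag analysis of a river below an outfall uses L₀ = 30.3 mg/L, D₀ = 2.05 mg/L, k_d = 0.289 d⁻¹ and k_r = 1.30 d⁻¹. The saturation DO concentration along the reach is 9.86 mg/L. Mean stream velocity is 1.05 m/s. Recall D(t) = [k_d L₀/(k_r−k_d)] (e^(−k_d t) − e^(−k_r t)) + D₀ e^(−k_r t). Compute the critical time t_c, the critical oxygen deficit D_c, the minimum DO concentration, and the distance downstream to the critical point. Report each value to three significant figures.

t_c ≈ 1.22 d; D_c ≈ 4.73 mg/L; min DO ≈ 5.13 mg/L; x_c ≈ 111 km

At the critical point dD/dt = 0, so k_d L₀ e^(−k_d t) = k_r D. Substituting D(t) from the Streeter–Phelps equation and solving for t gives
t_c = ln[(k_r/k_d)(1 − D₀(k_r−k_d)/(k_d L₀))] / (k_r−k_d).
Here k_r−k_d = 1.011 d⁻¹ and 1 − D₀(k_r−k_d)/(k_d L₀) = 1 − 2.05×1.011/(0.289×30.3) = 0.7633, so
t_c = ln(4.498 × 0.7633) / 1.011 = 1.234 / 1.011 = 1.220 d.
D_c = (k_d/k_r) L₀ e^(−k_d t_c) = (0.289/1.30) × 30.3 × e^(−0.289×1.220) = 0.2223 × 30.3 × 0.7028 = 4.734 mg/L.
Minimum DO = C_s − D_c = 9.86 − 4.734 = 5.126 mg/L.
x_c = v t_c = 1.05 m/s × 1.220 d × 86400 s/d = 110700 m ≈ 111 km.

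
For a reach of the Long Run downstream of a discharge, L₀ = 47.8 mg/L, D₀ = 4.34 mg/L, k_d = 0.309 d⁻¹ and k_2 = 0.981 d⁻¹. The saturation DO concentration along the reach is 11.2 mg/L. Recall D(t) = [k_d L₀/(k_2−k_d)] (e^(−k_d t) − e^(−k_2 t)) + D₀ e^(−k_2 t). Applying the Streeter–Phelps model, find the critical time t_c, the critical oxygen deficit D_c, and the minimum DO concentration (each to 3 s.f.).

t_c ≈ 1.39 d; D_c ≈ 9.79 mg/L; min DO ≈ 1.41 mg/L

t_c = [1/(k_2−k_d)] ln[(k_2/k_d)(1 − D₀(k_2−k_d)/(k_d L₀))]
= [1/(0.981−0.309)] ln[(0.981/0.309)(1 − 4.34×0.6720/(0.309×47.8))]
= (1/0.6720) ln[3.175 × 0.8025] = 1.488 × ln(2.548) = 1.488 × 0.9353 = 1.392 d.
L(t_c) = L₀ e^(−k_d t_c) = 47.8 × 0.6505 = 31.09 mg/L, and at the critical point k_2 D_c = k_d L, so D_c = (0.309/0.981) × 31.09 = 9.794 mg/L.
Minimum DO = C_s − D_c = 11.2 − 9.794 = 1.406 mg/L.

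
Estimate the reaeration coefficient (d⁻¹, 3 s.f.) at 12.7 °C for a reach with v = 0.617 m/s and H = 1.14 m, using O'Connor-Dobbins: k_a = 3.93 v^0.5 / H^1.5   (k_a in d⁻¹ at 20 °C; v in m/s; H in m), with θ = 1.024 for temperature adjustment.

k_a ≈ 2.13 d⁻¹

k_a(20) = 3.93 × 0.617^0.5 / 1.14^1.5 = 3.93 × 0.7855 / 1.217 = 2.536 d⁻¹.
k_a(12.7) = 2.536 × 1.024^(12.7−20) = 2.536 × 0.8410 = 2.133 d⁻¹.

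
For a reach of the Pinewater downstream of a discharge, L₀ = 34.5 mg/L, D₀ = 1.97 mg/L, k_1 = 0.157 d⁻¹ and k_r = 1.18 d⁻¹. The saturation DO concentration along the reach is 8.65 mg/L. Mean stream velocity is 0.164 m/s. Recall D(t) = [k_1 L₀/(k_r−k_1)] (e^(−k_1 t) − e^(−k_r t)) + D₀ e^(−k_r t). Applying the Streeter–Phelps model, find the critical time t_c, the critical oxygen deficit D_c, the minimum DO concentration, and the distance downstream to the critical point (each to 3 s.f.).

t_c ≈ 1.52 d; D_c ≈ 3.62 mg/L; min DO ≈ 5.03 mg/L; x_c ≈ 21.5 km

At the critical point dD/dt = 0, so k_1 L₀ e^(−k_1 t) = k_r D. Substituting D(t) from the Streeter–Phelps equation and solving for t gives
t_c = ln[(k_r/k_1)(1 − D₀(k_r−k_1)/(k_1 L₀))] / (k_r−k_1).
Here k_r−k_1 = 1.023 d⁻¹ and 1 − D₀(k_r−k_1)/(k_1 L₀) = 1 − 1.97×1.023/(0.157×34.5) = 0.6279, so
t_c = ln(7.516 × 0.6279) / 1.023 = 1.552 / 1.023 = 1.517 d.
L(t_c) = L₀ e^(−k_1 t_c) = 34.5 × 0.7881 = 27.19 mg/L, and at the critical point k_r D_c = k_1 L, so D_c = (0.157/1.18) × 27.19 = 3.618 mg/L.
Minimum DO = C_s − D_c = 8.65 − 3.618 = 5.032 mg/L.
x_c = v t_c = 0.164 m/s × 1.517 d × 86400 s/d = 21490 m ≈ 21.5 km.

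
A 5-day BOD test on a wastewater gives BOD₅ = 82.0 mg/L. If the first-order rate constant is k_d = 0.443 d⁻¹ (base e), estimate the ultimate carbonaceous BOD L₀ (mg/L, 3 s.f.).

BOD₅ = L₀(1 − e^(−5k_d)) ⇒ L₀ = BOD₅ / (1 − e^(−5×0.443))
= 82.0 / (1 − 0.1092) = 82.0 / 0.8908 = 92.05 mg/L.

L₀ ≈ 92.0 mg/L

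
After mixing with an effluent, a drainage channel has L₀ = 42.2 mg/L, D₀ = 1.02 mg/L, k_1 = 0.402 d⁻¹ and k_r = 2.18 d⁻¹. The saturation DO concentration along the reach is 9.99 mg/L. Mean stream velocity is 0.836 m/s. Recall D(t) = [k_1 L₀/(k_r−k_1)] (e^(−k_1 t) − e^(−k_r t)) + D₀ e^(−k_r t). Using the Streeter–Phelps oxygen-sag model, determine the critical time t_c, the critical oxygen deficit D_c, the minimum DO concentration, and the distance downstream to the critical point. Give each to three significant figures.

t_c ≈ 0.887 d; D_c ≈ 5.45 mg/L; min DO ≈ 4.54 mg/L; x_c ≈ 64.1 km

With k_r/k_1 = 5.423 and 1 − D₀(k_r−k_1)/(k_1 L₀) = 0.8931,
t_c = ln(5.423 × 0.8931) / (2.18 − 0.402) = ln(4.843) / 1.778 = 1.578/1.778 = 0.8873 d.
D_c = (k_1/k_r) L₀ e^(−k_1 t_c) = (0.402/2.18) × 42.2 × e^(−0.402×0.8873) = 0.1844 × 42.2 × 0.7000 = 5.447 mg/L.
Minimum DO = C_s − D_c = 9.99 − 5.447 = 4.543 mg/L.
x_c = v t_c = 0.836 m/s × 0.8873 d × 86400 s/d = 64090 m ≈ 64.1 km.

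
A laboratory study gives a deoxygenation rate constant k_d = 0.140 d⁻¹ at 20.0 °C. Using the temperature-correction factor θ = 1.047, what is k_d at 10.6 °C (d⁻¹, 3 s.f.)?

k_d ≈ 0.0909 d⁻¹

k_d(T₂) = k_d(T₁) · θ^(T₂−T₁) = 0.140 × 1.047^(10.6−20.0)
= 0.140 × 1.047^-9.40 = 0.140 × 0.6494 = 0.09091 d⁻¹.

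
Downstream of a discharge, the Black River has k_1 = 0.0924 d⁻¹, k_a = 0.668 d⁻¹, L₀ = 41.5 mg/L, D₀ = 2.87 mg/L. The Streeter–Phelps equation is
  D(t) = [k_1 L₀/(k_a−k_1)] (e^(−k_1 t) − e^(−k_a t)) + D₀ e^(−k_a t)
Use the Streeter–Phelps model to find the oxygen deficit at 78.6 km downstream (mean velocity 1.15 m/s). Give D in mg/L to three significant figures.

D ≈ 3.96 mg/L

Travel time t = x/v = 78.6 km / (1.15 m/s) = 78600 m / 1.15 m/s = 68350 s = 0.7911 d.
k_1 L₀/(k_a−k_1) = 0.0924×41.5/(0.668−0.0924) = 3.835/0.5756 = 6.662 mg/L.
e^(−k_1 t) = e^(−0.0924×0.7911) = 0.9295; e^(−k_a t) = e^(−0.668×0.7911) = 0.5895.
D = 6.662 × (0.9295 − 0.5895) + 2.87 × 0.5895 = 2.265 + 1.692 = 3.957 mg/L.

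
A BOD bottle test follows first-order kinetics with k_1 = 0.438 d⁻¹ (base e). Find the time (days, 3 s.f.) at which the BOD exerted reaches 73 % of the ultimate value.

t ≈ 2.99 d

y/L₀ = 1 − e^(−k_1 t) = 0.73 ⇒ e^(−k_1 t) = 0.270
t = −ln(0.270) / 0.438 = 1.309 / 0.438 = 2.989 d.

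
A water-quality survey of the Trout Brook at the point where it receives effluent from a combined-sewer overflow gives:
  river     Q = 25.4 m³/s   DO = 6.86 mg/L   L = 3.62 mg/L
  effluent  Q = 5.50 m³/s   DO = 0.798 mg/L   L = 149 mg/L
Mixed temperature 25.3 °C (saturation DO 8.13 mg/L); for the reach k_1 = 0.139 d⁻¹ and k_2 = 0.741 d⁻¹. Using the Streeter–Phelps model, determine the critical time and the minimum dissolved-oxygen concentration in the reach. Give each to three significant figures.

t_c ≈ 2.08 d; minimum DO ≈ 3.98 mg/L

Mixed DO = (25.4×6.86 + 5.50×0.798)/(25.4+5.50) = 178.6/30.90 = 5.781 mg/L.
Mixed L₀ = (25.4×3.62 + 5.50×149)/(30.90) = 911.4/30.90 = 29.50 mg/L.
Initial deficit D₀ = C_s − DO₀ = 8.13 − 5.781 = 2.349 mg/L.
t_c = (1/0.6020) ln[(0.741/0.139)(1 − 2.349×0.6020/(0.139×29.50))] = 1.661 × ln(3.492) = 2.077 d.
D_c = (0.139/0.741) × 29.50 × e^(−0.139×2.077) = 0.1876 × 29.50 × 0.7492 = 4.145 mg/L.
Minimum DO = 8.13 − 4.145 = 3.985 mg/L.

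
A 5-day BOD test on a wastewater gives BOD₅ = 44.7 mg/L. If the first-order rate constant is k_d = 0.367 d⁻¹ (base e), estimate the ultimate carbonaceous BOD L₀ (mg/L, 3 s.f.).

BOD₅ = L₀(1 − e^(−5k_d)) ⇒ L₀ = BOD₅ / (1 − e^(−5×0.367))
= 44.7 / (1 − 0.1596) = 44.7 / 0.8404 = 53.19 mg/L.

L₀ ≈ 53.2 mg/L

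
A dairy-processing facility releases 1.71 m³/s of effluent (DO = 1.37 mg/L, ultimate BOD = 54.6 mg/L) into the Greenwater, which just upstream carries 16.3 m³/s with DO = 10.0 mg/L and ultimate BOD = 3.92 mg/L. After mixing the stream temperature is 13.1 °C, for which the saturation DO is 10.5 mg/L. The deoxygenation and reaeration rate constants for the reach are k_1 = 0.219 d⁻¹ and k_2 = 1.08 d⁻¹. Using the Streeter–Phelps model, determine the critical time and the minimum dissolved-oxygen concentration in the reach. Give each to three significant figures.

Mixed DO = (16.3×10.0 + 1.71×1.37)/(16.3+1.71) = 165.3/18.01 = 9.181 mg/L.
Mixed L₀ = (16.3×3.92 + 1.71×54.6)/(18.01) = 157.3/18.01 = 8.732 mg/L.
Initial deficit D₀ = C_s − DO₀ = 10.5 − 9.181 = 1.319 mg/L.
t_c = (1/0.8610) ln[(1.08/0.219)(1 − 1.319×0.8610/(0.219×8.732))] = 1.161 × ln(2.002) = 0.8062 d.
D_c = (0.219/1.08) × 8.732 × e^(−0.219×0.8062) = 0.2028 × 8.732 × 0.8382 = 1.484 mg/L.
Minimum DO = 10.5 − 1.484 = 9.016 mg/L.

t_c ≈ 0.806 d; minimum DO ≈ 9.02 mg/L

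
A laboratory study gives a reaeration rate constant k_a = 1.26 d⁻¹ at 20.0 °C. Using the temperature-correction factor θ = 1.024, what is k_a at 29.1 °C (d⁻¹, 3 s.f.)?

k_a ≈ 1.56 d⁻¹

k_a(T₂) = k_a(T₁) · θ^(T₂−T₁) = 1.26 × 1.024^(29.1−20.0)
= 1.26 × 1.024^9.10 = 1.26 × 1.241 = 1.564 d⁻¹.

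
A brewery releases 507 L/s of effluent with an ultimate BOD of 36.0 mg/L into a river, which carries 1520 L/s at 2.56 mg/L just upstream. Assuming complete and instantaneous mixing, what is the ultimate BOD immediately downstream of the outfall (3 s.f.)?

10.9 mg/L

Flow-weighted mixing: C = (Q_r C_r + Q_w C_w)/(Q_r + Q_w)
= (1520×2.56 + 507×36.0)/(1520 + 507) = 22140/2027 = 10.92 mg/L.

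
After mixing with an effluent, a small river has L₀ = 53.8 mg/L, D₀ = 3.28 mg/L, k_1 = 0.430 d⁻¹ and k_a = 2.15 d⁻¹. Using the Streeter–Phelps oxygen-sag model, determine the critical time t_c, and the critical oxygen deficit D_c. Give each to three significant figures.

t_c = [1/(k_a−k_1)] ln[(k_a/k_1)(1 − D₀(k_a−k_1)/(k_1 L₀))]
= [1/(2.15−0.430)] ln[(2.15/0.430)(1 − 3.28×1.720/(0.430×53.8))]
= (1/1.720) ln[5.000 × 0.7561] = 0.5814 × ln(3.781) = 0.5814 × 1.330 = 0.7732 d.
L(t_c) = L₀ e^(−k_1 t_c) = 53.8 × 0.7171 = 38.58 mg/L, and at the critical point k_a D_c = k_1 L, so D_c = (0.430/2.15) × 38.58 = 7.716 mg/L.

t_c ≈ 0.773 d; D_c ≈ 7.72 mg/L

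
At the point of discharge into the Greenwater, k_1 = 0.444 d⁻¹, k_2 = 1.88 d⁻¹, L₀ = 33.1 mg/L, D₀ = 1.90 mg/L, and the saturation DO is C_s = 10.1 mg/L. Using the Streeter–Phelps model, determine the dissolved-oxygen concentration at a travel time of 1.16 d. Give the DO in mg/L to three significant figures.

DO ≈ 4.93 mg/L

k_1 L₀/(k_2−k_1) = 0.444×33.1/(1.88−0.444) = 14.70/1.436 = 10.23 mg/L.
e^(−k_1 t) = e^(−0.444×1.160) = 0.5975; e^(−k_2 t) = e^(−1.88×1.160) = 0.1130.
D = 10.23 × (0.5975 − 0.1130) + 1.90 × 0.1130 = 4.959 + 0.2146 = 5.173 mg/L.
DO = C_s − D = 10.1 − 5.173 = 4.927 mg/L.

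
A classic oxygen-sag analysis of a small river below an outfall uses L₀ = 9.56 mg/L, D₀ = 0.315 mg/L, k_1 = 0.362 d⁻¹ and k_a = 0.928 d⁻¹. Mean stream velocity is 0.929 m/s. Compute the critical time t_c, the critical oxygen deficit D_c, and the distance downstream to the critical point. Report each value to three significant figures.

t_c ≈ 1.57 d; D_c ≈ 2.11 mg/L; x_c ≈ 126 km

With k_a/k_1 = 2.564 and 1 − D₀(k_a−k_1)/(k_1 L₀) = 0.9485,
t_c = ln(2.564 × 0.9485) / (0.928 − 0.362) = ln(2.431) / 0.5660 = 0.8885/0.5660 = 1.570 d.
L(t_c) = L₀ e^(−k_1 t_c) = 9.56 × 0.5665 = 5.416 mg/L, and at the critical point k_a D_c = k_1 L, so D_c = (0.362/0.928) × 5.416 = 2.113 mg/L.
x_c = v t_c = 0.929 m/s × 1.570 d × 86400 s/d = 126000 m ≈ 126 km.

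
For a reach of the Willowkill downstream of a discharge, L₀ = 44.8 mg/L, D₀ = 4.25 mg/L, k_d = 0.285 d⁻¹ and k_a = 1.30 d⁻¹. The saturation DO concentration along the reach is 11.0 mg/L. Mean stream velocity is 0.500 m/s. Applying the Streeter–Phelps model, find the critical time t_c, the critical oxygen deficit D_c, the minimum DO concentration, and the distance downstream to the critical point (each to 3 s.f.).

t_c ≈ 1.09 d; D_c ≈ 7.20 mg/L; min DO ≈ 3.80 mg/L; x_c ≈ 47.0 km

With k_a/k_d = 4.561 and 1 − D₀(k_a−k_d)/(k_d L₀) = 0.6621,
t_c = ln(4.561 × 0.6621) / (1.30 − 0.285) = ln(3.020) / 1.015 = 1.105/1.015 = 1.089 d.
L(t_c) = L₀ e^(−k_d t_c) = 44.8 × 0.7332 = 32.85 mg/L, and at the critical point k_a D_c = k_d L, so D_c = (0.285/1.30) × 32.85 = 7.201 mg/L.
Minimum DO = C_s − D_c = 11.0 − 7.201 = 3.799 mg/L.
x_c = v t_c = 0.500 m/s × 1.089 d × 86400 s/d = 47050 m ≈ 47.0 km.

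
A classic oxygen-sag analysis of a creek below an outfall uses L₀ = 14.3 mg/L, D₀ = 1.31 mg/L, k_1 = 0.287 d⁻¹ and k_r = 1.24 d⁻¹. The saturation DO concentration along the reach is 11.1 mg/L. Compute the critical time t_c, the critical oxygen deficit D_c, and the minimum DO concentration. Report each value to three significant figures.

At the critical point dD/dt = 0, so k_1 L₀ e^(−k_1 t) = k_r D. Substituting D(t) from the Streeter–Phelps equation and solving for t gives
t_c = ln[(k_r/k_1)(1 − D₀(k_r−k_1)/(k_1 L₀))] / (k_r−k_1).
Here k_r−k_1 = 0.9530 d⁻¹ and 1 − D₀(k_r−k_1)/(k_1 L₀) = 1 − 1.31×0.9530/(0.287×14.3) = 0.6958, so
t_c = ln(4.321 × 0.6958) / 0.9530 = 1.101 / 0.9530 = 1.155 d.
D_c = (k_1/k_r) L₀ e^(−k_1 t_c) = (0.287/1.24) × 14.3 × e^(−0.287×1.155) = 0.2315 × 14.3 × 0.7179 = 2.376 mg/L.
Minimum DO = C_s − D_c = 11.1 − 2.376 = 8.724 mg/L.

t_c ≈ 1.15 d; D_c ≈ 2.38 mg/L; min DO ≈ 8.72 mg/L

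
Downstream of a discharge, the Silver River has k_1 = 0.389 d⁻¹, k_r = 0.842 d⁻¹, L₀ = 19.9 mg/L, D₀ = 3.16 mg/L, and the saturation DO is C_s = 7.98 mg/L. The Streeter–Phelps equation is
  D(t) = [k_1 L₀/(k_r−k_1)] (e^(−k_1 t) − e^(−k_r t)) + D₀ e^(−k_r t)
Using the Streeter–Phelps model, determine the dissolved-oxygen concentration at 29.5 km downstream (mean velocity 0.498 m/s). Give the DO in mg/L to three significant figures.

DO ≈ 2.71 mg/L

Travel time t = x/v = 29.5 km / (0.498 m/s) = 29500 m / 0.498 m/s = 59240 s = 0.6856 d.
k_1 L₀/(k_r−k_1) = 0.389×19.9/(0.842−0.389) = 7.741/0.4530 = 17.09 mg/L.
e^(−k_1 t) = e^(−0.389×0.6856) = 0.7659; e^(−k_r t) = e^(−0.842×0.6856) = 0.5614.
D = 17.09 × (0.7659 − 0.5614) + 3.16 × 0.5614 = 3.494 + 1.774 = 5.268 mg/L.
DO = C_s − D = 7.98 − 5.268 = 2.712 mg/L.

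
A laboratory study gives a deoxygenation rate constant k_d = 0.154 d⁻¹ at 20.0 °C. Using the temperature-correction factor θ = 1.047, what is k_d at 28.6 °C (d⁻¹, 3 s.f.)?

k_d ≈ 0.229 d⁻¹

k_d(T₂) = k_d(T₁) · θ^(T₂−T₁) = 0.154 × 1.047^(28.6−20.0)
= 0.154 × 1.047^8.60 = 0.154 × 1.484 = 0.2286 d⁻¹.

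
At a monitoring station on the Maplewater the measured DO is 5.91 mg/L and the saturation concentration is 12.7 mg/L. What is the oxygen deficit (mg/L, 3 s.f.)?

D ≈ 6.79 mg/L

D = C_s − C = 12.7 − 5.91 = 6.79 mg/L.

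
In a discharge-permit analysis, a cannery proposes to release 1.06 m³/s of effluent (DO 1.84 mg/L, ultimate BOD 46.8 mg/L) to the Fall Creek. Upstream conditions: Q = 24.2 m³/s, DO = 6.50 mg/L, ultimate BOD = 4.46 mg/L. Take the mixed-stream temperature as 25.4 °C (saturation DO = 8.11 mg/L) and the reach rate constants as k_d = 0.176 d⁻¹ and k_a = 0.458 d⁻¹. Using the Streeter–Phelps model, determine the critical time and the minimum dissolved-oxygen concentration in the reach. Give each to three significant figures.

t_c ≈ 1.18 d; minimum DO ≈ 6.16 mg/L

Mixed DO = (24.2×6.50 + 1.06×1.84)/(24.2+1.06) = 159.3/25.26 = 6.304 mg/L.
Mixed L₀ = (24.2×4.46 + 1.06×46.8)/(25.26) = 157.5/25.26 = 6.237 mg/L.
Initial deficit D₀ = C_s − DO₀ = 8.11 − 6.304 = 1.806 mg/L.
t_c = (1/0.2820) ln[(0.458/0.176)(1 − 1.806×0.2820/(0.176×6.237))] = 3.546 × ln(1.395) = 1.181 d.
D_c = (0.176/0.458) × 6.237 × e^(−0.176×1.181) = 0.3843 × 6.237 × 0.8123 = 1.947 mg/L.
Minimum DO = 8.11 − 1.947 = 6.163 mg/L.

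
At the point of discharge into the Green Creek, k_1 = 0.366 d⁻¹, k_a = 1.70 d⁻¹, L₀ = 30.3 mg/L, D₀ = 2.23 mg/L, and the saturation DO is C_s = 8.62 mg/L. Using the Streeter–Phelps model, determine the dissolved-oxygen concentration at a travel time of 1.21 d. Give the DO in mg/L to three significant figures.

k_1 L₀/(k_a−k_1) = 0.366×30.3/(1.70−0.366) = 11.09/1.334 = 8.313 mg/L.
e^(−k_1 t) = e^(−0.366×1.210) = 0.6422; e^(−k_a t) = e^(−1.70×1.210) = 0.1278.
D = 8.313 × (0.6422 − 0.1278) + 2.23 × 0.1278 = 4.276 + 0.2851 = 4.561 mg/L.
DO = C_s − D = 8.62 − 4.561 = 4.059 mg/L.

DO ≈ 4.06 mg/L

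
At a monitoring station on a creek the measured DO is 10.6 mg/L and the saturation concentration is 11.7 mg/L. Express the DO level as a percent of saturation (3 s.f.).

90.6 % saturation

% saturation = C/C_s × 100 = 10.6/11.7 × 100 = 90.6 %.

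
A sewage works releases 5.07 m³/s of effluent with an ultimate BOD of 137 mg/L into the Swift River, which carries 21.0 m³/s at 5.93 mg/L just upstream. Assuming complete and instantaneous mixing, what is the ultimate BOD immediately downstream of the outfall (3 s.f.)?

31.4 mg/L

Flow-weighted mixing: C = (Q_r C_r + Q_w C_w)/(Q_r + Q_w)
= (21.0×5.93 + 5.07×137)/(21.0 + 5.07) = 819.1/26.07 = 31.42 mg/L.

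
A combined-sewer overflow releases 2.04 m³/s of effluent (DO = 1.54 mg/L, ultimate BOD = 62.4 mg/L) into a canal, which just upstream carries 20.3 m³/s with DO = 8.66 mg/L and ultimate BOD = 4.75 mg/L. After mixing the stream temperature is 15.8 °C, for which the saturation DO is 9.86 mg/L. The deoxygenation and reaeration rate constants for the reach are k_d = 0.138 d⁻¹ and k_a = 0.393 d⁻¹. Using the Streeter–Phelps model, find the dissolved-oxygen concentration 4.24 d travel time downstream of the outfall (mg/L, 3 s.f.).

DO ≈ 7.52 mg/L

Mixed DO = (20.3×8.66 + 2.04×1.54)/(20.3+2.04) = 178.9/22.34 = 8.010 mg/L.
Mixed L₀ = (20.3×4.75 + 2.04×62.4)/(22.34) = 223.7/22.34 = 10.01 mg/L.
Initial deficit D₀ = C_s − DO₀ = 9.86 − 8.010 = 1.850 mg/L.
D(4.24) = [0.138×10.01/(0.393−0.138)](e^(−0.138×4.24) − e^(−0.393×4.24)) + 1.850 e^(−0.393×4.24)
= 5.420 × (0.5570 − 0.1889) + 1.850 × 0.1889 = 2.344 mg/L.
DO = 9.86 − 2.344 = 7.516 mg/L.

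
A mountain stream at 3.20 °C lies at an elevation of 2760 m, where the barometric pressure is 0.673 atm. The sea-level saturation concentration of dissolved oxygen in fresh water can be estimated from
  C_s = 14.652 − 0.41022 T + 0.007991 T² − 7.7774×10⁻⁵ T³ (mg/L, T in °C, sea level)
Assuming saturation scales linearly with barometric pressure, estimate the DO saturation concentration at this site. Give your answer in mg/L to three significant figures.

At sea level: C_s = 14.652 − 0.41022×3.20 + 0.007991×3.20² − 7.7774×10⁻⁵×3.20³ = 13.42 mg/L.
Pressure correction: C_s' = 13.42 × 0.673 = 9.031 mg/L.

C_s ≈ 9.03 mg/L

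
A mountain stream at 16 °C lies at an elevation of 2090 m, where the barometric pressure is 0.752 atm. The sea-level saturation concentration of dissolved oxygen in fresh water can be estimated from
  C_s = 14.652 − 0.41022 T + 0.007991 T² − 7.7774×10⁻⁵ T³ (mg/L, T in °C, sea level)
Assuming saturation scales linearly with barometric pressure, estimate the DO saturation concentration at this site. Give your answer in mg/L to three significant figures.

C_s ≈ 7.38 mg/L

At sea level: C_s = 14.652 − 0.41022×16 + 0.007991×16² − 7.7774×10⁻⁵×16³ = 9.816 mg/L.
Pressure correction: C_s' = 9.816 × 0.752 = 7.381 mg/L.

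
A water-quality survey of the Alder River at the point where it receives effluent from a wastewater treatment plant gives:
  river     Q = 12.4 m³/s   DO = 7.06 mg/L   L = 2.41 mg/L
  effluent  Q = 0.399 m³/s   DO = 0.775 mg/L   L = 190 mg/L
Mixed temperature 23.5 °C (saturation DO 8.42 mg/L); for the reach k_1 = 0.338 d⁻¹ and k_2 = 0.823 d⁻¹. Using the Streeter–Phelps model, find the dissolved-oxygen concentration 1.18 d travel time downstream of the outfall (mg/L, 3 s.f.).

Mixed DO = (12.4×7.06 + 0.399×0.775)/(12.4+0.399) = 87.85/12.80 = 6.864 mg/L.
Mixed L₀ = (12.4×2.41 + 0.399×190)/(12.80) = 105.7/12.80 = 8.258 mg/L.
Initial deficit D₀ = C_s − DO₀ = 8.42 − 6.864 = 1.556 mg/L.
D(1.18) = [0.338×8.258/(0.823−0.338)](e^(−0.338×1.18) − e^(−0.823×1.18)) + 1.556 e^(−0.823×1.18)
= 5.755 × (0.6711 − 0.3787) + 1.556 × 0.3787 = 2.272 mg/L.
DO = 8.42 − 2.272 = 6.148 mg/L.

DO ≈ 6.15 mg/L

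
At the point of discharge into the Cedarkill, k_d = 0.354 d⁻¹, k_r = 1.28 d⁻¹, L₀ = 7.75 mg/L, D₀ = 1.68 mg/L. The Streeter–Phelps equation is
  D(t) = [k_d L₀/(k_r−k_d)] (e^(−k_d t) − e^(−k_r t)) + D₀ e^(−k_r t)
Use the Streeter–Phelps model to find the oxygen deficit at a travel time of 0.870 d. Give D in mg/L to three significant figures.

k_d L₀/(k_r−k_d) = 0.354×7.75/(1.28−0.354) = 2.744/0.9260 = 2.963 mg/L.
e^(−k_d t) = e^(−0.354×0.8700) = 0.7349; e^(−k_r t) = e^(−1.28×0.8700) = 0.3284.
D = 2.963 × (0.7349 − 0.3284) + 1.68 × 0.3284 = 1.205 + 0.5517 = 1.756 mg/L.

D ≈ 1.76 mg/L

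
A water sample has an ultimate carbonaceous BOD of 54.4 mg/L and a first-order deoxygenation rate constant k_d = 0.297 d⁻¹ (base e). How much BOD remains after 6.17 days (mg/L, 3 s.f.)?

L ≈ 8.70 mg/L

L_t = L₀ e^(−k_d t) = 54.4 × e^(−0.297×6.17) = 54.4 × 0.1600 = 8.705 mg/L.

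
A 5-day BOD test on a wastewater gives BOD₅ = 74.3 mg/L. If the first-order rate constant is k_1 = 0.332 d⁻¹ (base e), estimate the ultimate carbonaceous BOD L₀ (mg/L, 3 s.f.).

L₀ ≈ 91.7 mg/L

BOD₅ = L₀(1 − e^(−5k_1)) ⇒ L₀ = BOD₅ / (1 − e^(−5×0.332))
= 74.3 / (1 − 0.1901) = 74.3 / 0.8099 = 91.74 mg/L.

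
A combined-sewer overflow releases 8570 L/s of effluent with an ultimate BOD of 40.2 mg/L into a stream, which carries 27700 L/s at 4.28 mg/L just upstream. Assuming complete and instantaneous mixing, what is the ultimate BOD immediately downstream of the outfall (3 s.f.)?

12.8 mg/L

Flow-weighted mixing: C = (Q_r C_r + Q_w C_w)/(Q_r + Q_w)
= (27700×4.28 + 8570×40.2)/(27700 + 8570) = 463100/36270 = 12.77 mg/L.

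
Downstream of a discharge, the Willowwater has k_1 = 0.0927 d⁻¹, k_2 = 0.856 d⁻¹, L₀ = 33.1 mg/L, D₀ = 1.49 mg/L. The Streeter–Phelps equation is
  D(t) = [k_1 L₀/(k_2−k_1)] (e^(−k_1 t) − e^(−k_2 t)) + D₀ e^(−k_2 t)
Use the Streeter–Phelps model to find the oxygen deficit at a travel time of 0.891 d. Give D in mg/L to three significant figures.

D ≈ 2.52 mg/L

k_1 L₀/(k_2−k_1) = 0.0927×33.1/(0.856−0.0927) = 3.068/0.7633 = 4.020 mg/L.
e^(−k_1 t) = e^(−0.0927×0.8910) = 0.9207; e^(−k_2 t) = e^(−0.856×0.8910) = 0.4664.
D = 4.020 × (0.9207 − 0.4664) + 1.49 × 0.4664 = 1.826 + 0.6949 = 2.521 mg/L.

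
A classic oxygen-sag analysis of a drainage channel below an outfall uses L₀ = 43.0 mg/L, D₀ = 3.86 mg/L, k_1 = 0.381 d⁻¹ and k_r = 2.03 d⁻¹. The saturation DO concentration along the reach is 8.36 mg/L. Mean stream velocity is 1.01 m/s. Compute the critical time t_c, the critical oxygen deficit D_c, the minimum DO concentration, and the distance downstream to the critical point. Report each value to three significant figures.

t_c ≈ 0.716 d; D_c ≈ 6.14 mg/L; min DO ≈ 2.22 mg/L; x_c ≈ 62.5 km

At the critical point dD/dt = 0, so k_1 L₀ e^(−k_1 t) = k_r D. Substituting D(t) from the Streeter–Phelps equation and solving for t gives
t_c = ln[(k_r/k_1)(1 − D₀(k_r−k_1)/(k_1 L₀))] / (k_r−k_1).
Here k_r−k_1 = 1.649 d⁻¹ and 1 − D₀(k_r−k_1)/(k_1 L₀) = 1 − 3.86×1.649/(0.381×43.0) = 0.6115, so
t_c = ln(5.328 × 0.6115) / 1.649 = 1.181 / 1.649 = 0.7163 d.
L(t_c) = L₀ e^(−k_1 t_c) = 43.0 × 0.7612 = 32.73 mg/L, and at the critical point k_r D_c = k_1 L, so D_c = (0.381/2.03) × 32.73 = 6.143 mg/L.
Minimum DO = C_s − D_c = 8.36 − 6.143 = 2.217 mg/L.
x_c = v t_c = 1.01 m/s × 0.7163 d × 86400 s/d = 62500 m ≈ 62.5 km.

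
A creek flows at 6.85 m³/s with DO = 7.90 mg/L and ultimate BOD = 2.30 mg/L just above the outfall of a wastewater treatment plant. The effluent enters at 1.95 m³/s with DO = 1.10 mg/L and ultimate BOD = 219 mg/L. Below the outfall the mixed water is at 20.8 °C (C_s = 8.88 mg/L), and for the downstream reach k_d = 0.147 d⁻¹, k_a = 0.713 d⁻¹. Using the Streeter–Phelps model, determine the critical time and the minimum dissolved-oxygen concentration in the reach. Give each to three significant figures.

t_c ≈ 2.42 d; minimum DO ≈ 1.61 mg/L

Mixed DO = (6.85×7.90 + 1.95×1.10)/(6.85+1.95) = 56.26/8.800 = 6.393 mg/L.
Mixed L₀ = (6.85×2.30 + 1.95×219)/(8.800) = 442.8/8.800 = 50.32 mg/L.
Initial deficit D₀ = C_s − DO₀ = 8.88 − 6.393 = 2.487 mg/L.
t_c = (1/0.5660) ln[(0.713/0.147)(1 − 2.487×0.5660/(0.147×50.32))] = 1.767 × ln(3.927) = 2.417 d.
D_c = (0.147/0.713) × 50.32 × e^(−0.147×2.417) = 0.2062 × 50.32 × 0.7010 = 7.272 mg/L.
Minimum DO = 8.88 − 7.272 = 1.608 mg/L.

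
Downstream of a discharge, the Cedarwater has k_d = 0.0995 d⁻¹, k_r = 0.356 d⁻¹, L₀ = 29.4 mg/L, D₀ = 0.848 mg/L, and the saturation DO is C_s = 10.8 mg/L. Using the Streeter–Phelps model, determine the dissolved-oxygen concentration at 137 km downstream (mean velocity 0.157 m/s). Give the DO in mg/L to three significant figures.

Travel time t = x/v = 137 km / (0.157 m/s) = 137000 m / 0.157 m/s = 872600 s = 10.10 d.
k_d L₀/(k_r−k_d) = 0.0995×29.4/(0.356−0.0995) = 2.925/0.2565 = 11.40 mg/L.
e^(−k_d t) = e^(−0.0995×10.10) = 0.3661; e^(−k_r t) = e^(−0.356×10.10) = 0.02745.
D = 11.40 × (0.3661 − 0.02745) + 0.848 × 0.02745 = 3.862 + 0.02328 = 3.885 mg/L.
DO = C_s − D = 10.8 − 3.885 = 6.915 mg/L.

DO ≈ 6.91 mg/L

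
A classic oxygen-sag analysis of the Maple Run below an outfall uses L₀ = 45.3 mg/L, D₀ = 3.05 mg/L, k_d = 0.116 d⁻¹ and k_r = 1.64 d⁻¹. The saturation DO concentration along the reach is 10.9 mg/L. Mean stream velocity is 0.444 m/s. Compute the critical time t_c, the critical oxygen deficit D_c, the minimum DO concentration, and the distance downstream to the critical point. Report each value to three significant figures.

At the critical point dD/dt = 0, so k_d L₀ e^(−k_d t) = k_r D. Substituting D(t) from the Streeter–Phelps equation and solving for t gives
t_c = ln[(k_r/k_d)(1 − D₀(k_r−k_d)/(k_d L₀))] / (k_r−k_d).
Here k_r−k_d = 1.524 d⁻¹ and 1 − D₀(k_r−k_d)/(k_d L₀) = 1 − 3.05×1.524/(0.116×45.3) = 0.1154, so
t_c = ln(14.14 × 0.1154) / 1.524 = 0.4898 / 1.524 = 0.3214 d.
D_c = (k_d/k_r) L₀ e^(−k_d t_c) = (0.116/1.64) × 45.3 × e^(−0.116×0.3214) = 0.07073 × 45.3 × 0.9634 = 3.087 mg/L.
Minimum DO = C_s − D_c = 10.9 − 3.087 = 7.813 mg/L.
x_c = v t_c = 0.444 m/s × 0.3214 d × 86400 s/d = 12330 m ≈ 12.3 km.

t_c ≈ 0.321 d; D_c ≈ 3.09 mg/L; min DO ≈ 7.81 mg/L; x_c ≈ 12.3 km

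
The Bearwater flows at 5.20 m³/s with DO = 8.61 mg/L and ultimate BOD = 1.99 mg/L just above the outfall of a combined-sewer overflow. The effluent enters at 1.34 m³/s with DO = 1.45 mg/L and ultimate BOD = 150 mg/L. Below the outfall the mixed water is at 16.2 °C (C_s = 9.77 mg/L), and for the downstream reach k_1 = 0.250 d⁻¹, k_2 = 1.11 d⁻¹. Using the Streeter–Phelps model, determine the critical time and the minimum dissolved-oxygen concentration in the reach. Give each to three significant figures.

Mixed DO = (5.20×8.61 + 1.34×1.45)/(5.20+1.34) = 46.71/6.540 = 7.143 mg/L.
Mixed L₀ = (5.20×1.99 + 1.34×150)/(6.540) = 211.3/6.540 = 32.32 mg/L.
Initial deficit D₀ = C_s − DO₀ = 9.77 − 7.143 = 2.627 mg/L.
t_c = (1/0.8600) ln[(1.11/0.250)(1 − 2.627×0.8600/(0.250×32.32))] = 1.163 × ln(3.198) = 1.352 d.
D_c = (0.250/1.11) × 32.32 × e^(−0.250×1.352) = 0.2252 × 32.32 × 0.7132 = 5.191 mg/L.
Minimum DO = 9.77 − 5.191 = 4.579 mg/L.

t_c ≈ 1.35 d; minimum DO ≈ 4.58 mg/L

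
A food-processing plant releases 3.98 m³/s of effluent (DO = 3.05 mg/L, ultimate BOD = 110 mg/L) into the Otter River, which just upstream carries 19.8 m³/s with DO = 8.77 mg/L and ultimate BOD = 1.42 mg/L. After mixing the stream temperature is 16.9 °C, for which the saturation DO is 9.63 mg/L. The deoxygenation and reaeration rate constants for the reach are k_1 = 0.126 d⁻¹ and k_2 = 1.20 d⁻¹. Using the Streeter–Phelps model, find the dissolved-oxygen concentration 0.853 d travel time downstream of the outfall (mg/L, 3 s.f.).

DO ≈ 7.74 mg/L

Mixed DO = (19.8×8.77 + 3.98×3.05)/(19.8+3.98) = 185.8/23.78 = 7.813 mg/L.
Mixed L₀ = (19.8×1.42 + 3.98×110)/(23.78) = 465.9/23.78 = 19.59 mg/L.
Initial deficit D₀ = C_s − DO₀ = 9.63 − 7.813 = 1.817 mg/L.
D(0.853) = [0.126×19.59/(1.20−0.126)](e^(−0.126×0.853) − e^(−1.20×0.853)) + 1.817 e^(−1.20×0.853)
= 2.299 × (0.8981 − 0.3593) + 1.817 × 0.3593 = 1.891 mg/L.
DO = 9.63 − 1.891 = 7.739 mg/L.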